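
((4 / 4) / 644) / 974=1 / 627256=0.00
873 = 873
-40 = -40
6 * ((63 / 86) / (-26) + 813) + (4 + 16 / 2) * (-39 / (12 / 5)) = 5235405 / 1118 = 4682.83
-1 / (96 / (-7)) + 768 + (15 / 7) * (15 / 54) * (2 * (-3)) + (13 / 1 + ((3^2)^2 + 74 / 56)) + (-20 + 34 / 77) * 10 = 4910051 / 7392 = 664.24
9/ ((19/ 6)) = 54/ 19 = 2.84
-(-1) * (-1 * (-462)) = 462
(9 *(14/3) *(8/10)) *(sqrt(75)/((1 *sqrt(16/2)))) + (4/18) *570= 42 *sqrt(6) + 380/3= 229.55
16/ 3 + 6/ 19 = 5.65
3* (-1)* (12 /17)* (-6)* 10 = 2160 /17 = 127.06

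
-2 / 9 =-0.22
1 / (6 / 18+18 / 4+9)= 6 / 83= 0.07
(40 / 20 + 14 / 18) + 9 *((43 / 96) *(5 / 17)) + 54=283789 / 4896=57.96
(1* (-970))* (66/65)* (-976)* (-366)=-4573793664/13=-351830281.85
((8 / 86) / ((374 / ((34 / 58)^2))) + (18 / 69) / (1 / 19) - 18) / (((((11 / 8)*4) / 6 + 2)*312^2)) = -59668559 / 1298825968440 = -0.00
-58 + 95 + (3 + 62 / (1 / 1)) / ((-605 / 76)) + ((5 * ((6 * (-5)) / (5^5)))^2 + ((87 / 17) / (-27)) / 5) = 8330591468 / 289265625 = 28.80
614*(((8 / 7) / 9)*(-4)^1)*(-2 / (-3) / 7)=-39296 / 1323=-29.70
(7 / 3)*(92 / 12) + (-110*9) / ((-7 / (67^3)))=2679799457 / 63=42536499.32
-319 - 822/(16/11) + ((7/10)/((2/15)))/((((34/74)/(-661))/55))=-416293.46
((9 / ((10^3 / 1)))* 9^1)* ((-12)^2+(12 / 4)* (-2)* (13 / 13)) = 5589 / 500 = 11.18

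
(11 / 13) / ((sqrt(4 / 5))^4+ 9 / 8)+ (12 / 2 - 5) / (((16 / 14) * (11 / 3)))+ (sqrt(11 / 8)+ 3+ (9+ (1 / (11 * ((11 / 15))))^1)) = 14.01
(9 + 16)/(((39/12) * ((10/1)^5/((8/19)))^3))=1/1741542968750000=0.00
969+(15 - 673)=311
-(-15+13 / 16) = 227 / 16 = 14.19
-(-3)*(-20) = -60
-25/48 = -0.52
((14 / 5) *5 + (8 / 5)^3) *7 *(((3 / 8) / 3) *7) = 55419 / 500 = 110.84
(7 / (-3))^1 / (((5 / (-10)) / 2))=28 / 3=9.33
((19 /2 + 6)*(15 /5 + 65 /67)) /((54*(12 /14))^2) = 202027 /7033392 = 0.03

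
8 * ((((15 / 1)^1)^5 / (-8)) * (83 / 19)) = -63028125 / 19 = -3317269.74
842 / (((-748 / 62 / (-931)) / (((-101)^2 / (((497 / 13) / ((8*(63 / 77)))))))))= 16573492150488 / 146047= 113480538.12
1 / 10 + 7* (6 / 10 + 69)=4873 / 10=487.30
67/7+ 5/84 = 809/84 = 9.63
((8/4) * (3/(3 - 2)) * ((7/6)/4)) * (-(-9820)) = 17185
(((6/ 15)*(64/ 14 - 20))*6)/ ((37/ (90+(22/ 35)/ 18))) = -4083984/ 45325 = -90.10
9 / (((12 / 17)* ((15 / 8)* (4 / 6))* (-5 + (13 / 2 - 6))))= -34 / 15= -2.27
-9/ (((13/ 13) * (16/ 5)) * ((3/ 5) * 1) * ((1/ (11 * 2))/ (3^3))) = -22275/ 8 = -2784.38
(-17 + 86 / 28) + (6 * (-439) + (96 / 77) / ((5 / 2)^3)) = -50971089 / 19250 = -2647.85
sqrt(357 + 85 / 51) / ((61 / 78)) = 52 * sqrt(807) / 61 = 24.22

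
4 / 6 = 2 / 3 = 0.67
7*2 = 14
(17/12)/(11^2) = 17/1452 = 0.01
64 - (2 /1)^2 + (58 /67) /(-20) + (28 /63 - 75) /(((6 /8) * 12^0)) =-713663 /18090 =-39.45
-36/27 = -4/3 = -1.33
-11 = -11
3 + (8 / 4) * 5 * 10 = 103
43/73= 0.59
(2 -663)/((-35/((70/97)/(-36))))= -661/1746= -0.38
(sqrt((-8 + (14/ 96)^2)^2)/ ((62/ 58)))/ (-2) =-3.73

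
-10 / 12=-5 / 6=-0.83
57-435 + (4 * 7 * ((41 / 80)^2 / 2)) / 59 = -71354633 / 188800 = -377.94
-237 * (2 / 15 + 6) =-7268 / 5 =-1453.60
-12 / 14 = -6 / 7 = -0.86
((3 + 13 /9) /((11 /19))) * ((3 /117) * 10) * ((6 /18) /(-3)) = -7600 /34749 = -0.22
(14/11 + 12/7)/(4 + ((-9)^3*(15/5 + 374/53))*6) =-1219/17949701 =-0.00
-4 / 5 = -0.80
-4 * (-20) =80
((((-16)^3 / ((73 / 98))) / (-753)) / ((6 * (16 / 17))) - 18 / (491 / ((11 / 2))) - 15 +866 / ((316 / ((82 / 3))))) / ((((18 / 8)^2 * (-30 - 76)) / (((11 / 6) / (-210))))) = 8584022067874 / 8650059936694785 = 0.00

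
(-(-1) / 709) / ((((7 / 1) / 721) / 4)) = 412 / 709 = 0.58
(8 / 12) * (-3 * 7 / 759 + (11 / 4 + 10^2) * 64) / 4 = 1663721 / 1518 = 1096.00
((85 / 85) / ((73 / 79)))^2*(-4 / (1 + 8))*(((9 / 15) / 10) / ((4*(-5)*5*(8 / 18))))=18723 / 26645000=0.00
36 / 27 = 4 / 3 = 1.33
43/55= 0.78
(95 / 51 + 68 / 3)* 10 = 4170 / 17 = 245.29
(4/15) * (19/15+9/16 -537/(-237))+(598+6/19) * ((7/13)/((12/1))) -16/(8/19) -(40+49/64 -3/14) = -50.61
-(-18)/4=9/2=4.50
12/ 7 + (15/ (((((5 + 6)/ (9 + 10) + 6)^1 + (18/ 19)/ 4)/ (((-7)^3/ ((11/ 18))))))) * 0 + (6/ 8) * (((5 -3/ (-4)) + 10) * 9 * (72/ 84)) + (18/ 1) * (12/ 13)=79683/ 728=109.45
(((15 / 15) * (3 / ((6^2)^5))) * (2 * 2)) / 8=1 / 40310784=0.00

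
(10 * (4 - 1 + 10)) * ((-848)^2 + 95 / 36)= 1682709535 / 18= 93483863.06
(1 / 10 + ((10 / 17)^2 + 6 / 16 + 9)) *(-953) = -108195043 / 11560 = -9359.43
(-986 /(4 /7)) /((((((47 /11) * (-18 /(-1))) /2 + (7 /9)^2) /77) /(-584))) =34567362522 /17401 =1986515.86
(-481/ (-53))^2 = 231361/ 2809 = 82.36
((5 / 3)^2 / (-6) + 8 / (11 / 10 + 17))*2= -205 / 4887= -0.04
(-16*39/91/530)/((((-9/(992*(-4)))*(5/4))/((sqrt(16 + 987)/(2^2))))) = -31744*sqrt(1003)/27825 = -36.13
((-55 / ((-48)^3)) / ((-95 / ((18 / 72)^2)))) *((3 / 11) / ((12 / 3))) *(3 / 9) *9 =-0.00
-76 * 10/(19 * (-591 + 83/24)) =960/14101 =0.07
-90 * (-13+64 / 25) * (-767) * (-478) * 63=108511763724 / 5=21702352744.80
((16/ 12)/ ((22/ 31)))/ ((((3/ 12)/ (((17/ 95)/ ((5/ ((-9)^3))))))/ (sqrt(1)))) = -1024488/ 5225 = -196.07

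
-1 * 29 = -29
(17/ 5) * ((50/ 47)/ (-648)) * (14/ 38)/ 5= -119/ 289332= -0.00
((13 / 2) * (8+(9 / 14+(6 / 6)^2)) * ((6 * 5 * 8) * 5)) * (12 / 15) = 421200 / 7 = 60171.43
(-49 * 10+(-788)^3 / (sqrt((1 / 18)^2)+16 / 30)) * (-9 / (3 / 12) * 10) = 15853454802000 / 53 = 299121788716.98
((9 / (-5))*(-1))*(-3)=-27 / 5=-5.40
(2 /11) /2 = 1 /11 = 0.09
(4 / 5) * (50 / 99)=40 / 99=0.40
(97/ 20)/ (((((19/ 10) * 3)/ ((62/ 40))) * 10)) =3007/ 22800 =0.13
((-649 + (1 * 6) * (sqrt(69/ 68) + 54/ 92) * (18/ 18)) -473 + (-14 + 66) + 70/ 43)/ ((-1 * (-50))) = -1053137/ 49450 + 3 * sqrt(1173)/ 850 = -21.18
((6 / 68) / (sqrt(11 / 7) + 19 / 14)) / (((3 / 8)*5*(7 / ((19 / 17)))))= 2888 / 76585 -304*sqrt(77) / 76585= 0.00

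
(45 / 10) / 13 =9 / 26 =0.35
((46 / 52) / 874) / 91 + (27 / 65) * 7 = 1307129 / 449540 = 2.91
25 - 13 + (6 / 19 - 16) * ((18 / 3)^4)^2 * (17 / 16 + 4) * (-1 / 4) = 633477900 / 19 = 33340942.11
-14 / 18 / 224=-1 / 288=-0.00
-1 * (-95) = 95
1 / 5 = 0.20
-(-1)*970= 970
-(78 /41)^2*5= -30420 /1681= -18.10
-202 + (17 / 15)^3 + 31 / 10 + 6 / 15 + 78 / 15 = -1294949 / 6750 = -191.84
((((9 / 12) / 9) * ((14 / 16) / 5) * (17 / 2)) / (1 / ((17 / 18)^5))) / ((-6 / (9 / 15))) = -0.01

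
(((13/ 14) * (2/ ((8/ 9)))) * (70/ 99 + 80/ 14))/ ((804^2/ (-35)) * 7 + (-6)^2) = -144625/ 1393284816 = -0.00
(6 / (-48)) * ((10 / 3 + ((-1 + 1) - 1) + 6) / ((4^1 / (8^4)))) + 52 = -3044 / 3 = -1014.67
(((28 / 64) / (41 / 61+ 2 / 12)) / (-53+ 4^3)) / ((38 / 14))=8967 / 513304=0.02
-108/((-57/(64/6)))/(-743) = -384/14117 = -0.03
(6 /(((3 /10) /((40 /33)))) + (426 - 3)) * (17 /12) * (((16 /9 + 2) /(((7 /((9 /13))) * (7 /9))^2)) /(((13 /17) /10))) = 29366941635 /58024967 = 506.11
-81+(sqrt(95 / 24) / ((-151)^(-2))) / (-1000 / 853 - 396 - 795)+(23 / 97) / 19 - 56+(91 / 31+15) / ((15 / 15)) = -6801800 / 57133 - 19449253 * sqrt(570) / 12203076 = -157.10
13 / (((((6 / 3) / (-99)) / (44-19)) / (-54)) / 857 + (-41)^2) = 744497325 / 96269231026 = 0.01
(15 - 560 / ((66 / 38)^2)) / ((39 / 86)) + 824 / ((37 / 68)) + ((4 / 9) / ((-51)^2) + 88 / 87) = 45006716241626 / 39510389061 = 1139.11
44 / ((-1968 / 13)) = -143 / 492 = -0.29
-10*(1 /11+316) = -34770 /11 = -3160.91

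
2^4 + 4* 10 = 56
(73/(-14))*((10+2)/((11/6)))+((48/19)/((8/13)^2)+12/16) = -39075/1463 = -26.71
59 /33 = 1.79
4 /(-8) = -1 /2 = -0.50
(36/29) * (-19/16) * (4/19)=-9/29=-0.31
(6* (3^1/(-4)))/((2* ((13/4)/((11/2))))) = -3.81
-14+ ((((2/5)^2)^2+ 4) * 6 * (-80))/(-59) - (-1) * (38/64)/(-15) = 13247431/708000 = 18.71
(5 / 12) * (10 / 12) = 25 / 72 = 0.35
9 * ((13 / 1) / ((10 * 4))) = 117 / 40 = 2.92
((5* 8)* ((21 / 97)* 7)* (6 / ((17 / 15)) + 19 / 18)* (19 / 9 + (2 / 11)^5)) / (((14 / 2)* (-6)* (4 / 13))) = -2705466104705 / 43022842038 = -62.88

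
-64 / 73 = -0.88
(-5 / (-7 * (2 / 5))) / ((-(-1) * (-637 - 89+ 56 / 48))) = -75 / 30443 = -0.00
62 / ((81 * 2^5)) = 0.02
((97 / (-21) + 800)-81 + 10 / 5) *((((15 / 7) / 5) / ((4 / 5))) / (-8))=-18805 / 392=-47.97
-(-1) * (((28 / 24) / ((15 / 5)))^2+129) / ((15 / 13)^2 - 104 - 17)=-7071805 / 6552576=-1.08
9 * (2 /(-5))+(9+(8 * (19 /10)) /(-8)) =3.50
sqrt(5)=2.24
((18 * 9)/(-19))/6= -27/19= -1.42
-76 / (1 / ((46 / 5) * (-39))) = 136344 / 5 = 27268.80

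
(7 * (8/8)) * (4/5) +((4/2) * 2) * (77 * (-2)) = -3052/5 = -610.40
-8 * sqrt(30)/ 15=-2.92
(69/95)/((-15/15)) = -69/95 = -0.73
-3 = -3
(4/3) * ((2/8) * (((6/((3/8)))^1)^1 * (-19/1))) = -101.33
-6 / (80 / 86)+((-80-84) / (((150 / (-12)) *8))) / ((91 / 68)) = -5.22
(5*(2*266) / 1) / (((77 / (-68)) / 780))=-20155200 / 11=-1832290.91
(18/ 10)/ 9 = 1/ 5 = 0.20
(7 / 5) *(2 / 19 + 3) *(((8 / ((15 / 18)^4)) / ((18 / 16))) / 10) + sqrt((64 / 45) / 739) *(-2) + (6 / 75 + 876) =261989354 / 296875- 16 *sqrt(3695) / 11085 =882.40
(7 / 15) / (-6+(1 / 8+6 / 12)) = -56 / 645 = -0.09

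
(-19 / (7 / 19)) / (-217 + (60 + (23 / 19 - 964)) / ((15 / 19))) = 0.04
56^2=3136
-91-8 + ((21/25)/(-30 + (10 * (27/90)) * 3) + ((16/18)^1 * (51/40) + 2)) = -7193/75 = -95.91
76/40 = 19/10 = 1.90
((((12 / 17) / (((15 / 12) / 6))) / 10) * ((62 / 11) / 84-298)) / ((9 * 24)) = -27529 / 58905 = -0.47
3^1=3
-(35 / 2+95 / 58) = -555 / 29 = -19.14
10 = 10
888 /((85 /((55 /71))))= 9768 /1207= 8.09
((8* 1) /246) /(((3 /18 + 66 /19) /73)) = 11096 /17015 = 0.65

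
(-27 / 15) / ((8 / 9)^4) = -59049 / 20480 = -2.88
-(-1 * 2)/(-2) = -1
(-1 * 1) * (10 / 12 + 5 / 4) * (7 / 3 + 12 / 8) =-575 / 72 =-7.99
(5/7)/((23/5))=25/161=0.16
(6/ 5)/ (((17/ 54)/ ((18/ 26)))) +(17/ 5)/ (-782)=26783/ 10166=2.63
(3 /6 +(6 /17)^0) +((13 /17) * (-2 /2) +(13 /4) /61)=3271 /4148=0.79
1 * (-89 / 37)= -89 / 37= -2.41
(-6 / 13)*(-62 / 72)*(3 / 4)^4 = 837 / 6656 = 0.13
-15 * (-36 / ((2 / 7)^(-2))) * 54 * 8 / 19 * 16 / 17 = 14929920 / 15827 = 943.32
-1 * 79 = -79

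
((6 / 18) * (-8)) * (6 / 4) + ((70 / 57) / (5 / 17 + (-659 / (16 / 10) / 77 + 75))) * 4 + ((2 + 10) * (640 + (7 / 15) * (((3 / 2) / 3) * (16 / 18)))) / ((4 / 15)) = 240528029104 / 8350101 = 28805.40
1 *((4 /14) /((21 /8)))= 16 /147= 0.11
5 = 5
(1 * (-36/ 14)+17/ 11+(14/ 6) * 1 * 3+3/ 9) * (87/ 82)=42253/ 6314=6.69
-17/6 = -2.83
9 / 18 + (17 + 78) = 191 / 2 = 95.50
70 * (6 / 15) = 28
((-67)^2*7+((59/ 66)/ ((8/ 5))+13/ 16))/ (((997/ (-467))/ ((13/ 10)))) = -25182611207/ 1316040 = -19135.14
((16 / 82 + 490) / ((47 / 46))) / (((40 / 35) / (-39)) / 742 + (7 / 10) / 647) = 605831026153080 / 1316335627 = 460240.54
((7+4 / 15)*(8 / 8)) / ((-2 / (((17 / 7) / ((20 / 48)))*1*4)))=-14824 / 175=-84.71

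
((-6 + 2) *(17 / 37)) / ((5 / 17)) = -1156 / 185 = -6.25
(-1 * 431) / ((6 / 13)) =-5603 / 6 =-933.83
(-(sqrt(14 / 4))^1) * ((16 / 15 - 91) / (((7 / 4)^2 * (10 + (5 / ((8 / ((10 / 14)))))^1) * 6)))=43168 * sqrt(14) / 184275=0.88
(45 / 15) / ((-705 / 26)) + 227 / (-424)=-64369 / 99640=-0.65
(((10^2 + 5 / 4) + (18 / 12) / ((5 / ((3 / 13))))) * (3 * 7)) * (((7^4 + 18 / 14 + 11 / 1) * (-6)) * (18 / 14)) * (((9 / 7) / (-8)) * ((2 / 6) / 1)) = 2122017.05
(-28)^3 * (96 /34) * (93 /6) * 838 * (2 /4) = -6843228672 /17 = -402542863.06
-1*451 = -451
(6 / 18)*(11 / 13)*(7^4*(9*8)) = 633864 / 13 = 48758.77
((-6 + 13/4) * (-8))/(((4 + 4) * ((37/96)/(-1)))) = -7.14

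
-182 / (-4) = 91 / 2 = 45.50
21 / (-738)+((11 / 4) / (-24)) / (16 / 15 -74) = -115763 / 4305984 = -0.03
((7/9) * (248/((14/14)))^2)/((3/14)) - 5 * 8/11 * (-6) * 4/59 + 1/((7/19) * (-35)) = 958391482423/4293135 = 223238.14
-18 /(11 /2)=-36 /11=-3.27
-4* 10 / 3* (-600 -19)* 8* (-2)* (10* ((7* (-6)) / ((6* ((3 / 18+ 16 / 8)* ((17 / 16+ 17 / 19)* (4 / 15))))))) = 1806489600 / 221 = 8174161.09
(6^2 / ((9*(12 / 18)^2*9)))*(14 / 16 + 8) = 71 / 8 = 8.88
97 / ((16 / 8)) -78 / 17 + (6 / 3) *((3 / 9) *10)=5159 / 102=50.58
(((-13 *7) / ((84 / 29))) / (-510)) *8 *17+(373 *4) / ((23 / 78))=5245591 / 1035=5068.20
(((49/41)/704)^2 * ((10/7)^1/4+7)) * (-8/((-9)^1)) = 35329/1874543616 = 0.00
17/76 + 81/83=7567/6308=1.20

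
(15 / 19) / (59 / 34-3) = -510 / 817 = -0.62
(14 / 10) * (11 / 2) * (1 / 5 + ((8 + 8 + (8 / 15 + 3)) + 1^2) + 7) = 213.55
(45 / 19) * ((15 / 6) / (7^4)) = 225 / 91238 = 0.00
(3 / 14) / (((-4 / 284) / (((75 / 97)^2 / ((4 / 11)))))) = -13179375 / 526904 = -25.01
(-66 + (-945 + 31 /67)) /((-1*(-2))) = -33853 /67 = -505.27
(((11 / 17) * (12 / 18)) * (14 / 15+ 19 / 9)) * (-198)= -66308 / 255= -260.03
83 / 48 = 1.73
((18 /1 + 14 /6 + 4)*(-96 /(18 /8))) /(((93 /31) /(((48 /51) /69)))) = -149504 /31671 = -4.72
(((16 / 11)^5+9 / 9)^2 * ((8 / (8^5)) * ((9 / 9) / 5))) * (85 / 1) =24874357145193 / 106239691165696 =0.23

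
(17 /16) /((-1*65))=-17 /1040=-0.02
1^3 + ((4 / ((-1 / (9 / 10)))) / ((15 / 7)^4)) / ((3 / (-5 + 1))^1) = 103583 / 84375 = 1.23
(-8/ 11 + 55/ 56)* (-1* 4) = -157/ 154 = -1.02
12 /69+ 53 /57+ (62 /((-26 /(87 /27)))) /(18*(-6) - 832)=53439883 /48061260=1.11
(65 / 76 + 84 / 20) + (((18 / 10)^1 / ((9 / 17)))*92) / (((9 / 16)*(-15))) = -1642489 / 51300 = -32.02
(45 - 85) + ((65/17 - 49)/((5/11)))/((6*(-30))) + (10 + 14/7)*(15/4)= 5.55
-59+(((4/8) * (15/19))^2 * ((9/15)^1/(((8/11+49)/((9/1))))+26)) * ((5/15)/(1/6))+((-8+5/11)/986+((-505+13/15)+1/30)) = -5942985511951/10708635410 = -554.97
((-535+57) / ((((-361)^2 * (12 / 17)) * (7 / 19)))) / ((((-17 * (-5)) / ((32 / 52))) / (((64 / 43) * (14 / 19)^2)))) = -1713152 / 20762090115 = -0.00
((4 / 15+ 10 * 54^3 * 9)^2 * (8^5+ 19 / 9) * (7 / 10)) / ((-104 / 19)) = -8521947249923049849571 / 10125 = -841673802461535787.61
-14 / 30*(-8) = 56 / 15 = 3.73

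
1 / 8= 0.12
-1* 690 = -690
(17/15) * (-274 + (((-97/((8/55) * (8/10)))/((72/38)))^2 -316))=870701203501/3981312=218697.05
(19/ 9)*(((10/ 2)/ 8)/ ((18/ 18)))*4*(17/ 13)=1615/ 234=6.90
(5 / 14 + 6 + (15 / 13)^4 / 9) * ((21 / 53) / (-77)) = -7862037 / 233114882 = -0.03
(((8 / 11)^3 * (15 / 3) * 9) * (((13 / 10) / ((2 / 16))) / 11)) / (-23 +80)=79872 / 278179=0.29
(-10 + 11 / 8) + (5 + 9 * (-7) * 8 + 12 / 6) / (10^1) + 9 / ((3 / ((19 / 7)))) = -14051 / 280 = -50.18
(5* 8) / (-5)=-8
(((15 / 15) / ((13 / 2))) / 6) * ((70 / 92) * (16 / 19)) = 280 / 17043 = 0.02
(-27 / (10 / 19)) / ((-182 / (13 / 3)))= 171 / 140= 1.22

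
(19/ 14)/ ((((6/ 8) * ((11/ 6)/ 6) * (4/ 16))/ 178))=324672/ 77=4216.52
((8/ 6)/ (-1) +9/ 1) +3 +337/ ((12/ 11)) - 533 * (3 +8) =-66521/ 12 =-5543.42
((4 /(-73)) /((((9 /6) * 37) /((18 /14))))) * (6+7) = -312 /18907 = -0.02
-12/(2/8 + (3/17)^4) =-4009008/83845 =-47.81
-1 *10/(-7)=10/7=1.43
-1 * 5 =-5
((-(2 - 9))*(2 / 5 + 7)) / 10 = 259 / 50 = 5.18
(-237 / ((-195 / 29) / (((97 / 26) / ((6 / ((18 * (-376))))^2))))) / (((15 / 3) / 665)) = 18803412264672 / 845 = 22252558893.10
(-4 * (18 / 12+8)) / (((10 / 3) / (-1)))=57 / 5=11.40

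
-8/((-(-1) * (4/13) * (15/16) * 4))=-104/15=-6.93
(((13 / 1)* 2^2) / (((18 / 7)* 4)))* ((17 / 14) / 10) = 0.61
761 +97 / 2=1619 / 2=809.50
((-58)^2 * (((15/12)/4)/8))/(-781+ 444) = -4205/10784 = -0.39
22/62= 11/31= 0.35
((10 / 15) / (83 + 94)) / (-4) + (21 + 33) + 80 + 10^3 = 1204307 / 1062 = 1134.00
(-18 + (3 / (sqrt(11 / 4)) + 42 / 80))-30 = -1899 / 40 + 6 * sqrt(11) / 11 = -45.67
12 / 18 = 2 / 3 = 0.67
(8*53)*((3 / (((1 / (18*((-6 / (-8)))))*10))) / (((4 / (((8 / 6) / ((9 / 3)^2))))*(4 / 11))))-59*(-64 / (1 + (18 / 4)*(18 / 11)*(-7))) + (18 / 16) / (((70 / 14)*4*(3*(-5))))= 11141263 / 111200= 100.19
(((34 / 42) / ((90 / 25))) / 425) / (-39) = -1 / 73710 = -0.00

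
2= 2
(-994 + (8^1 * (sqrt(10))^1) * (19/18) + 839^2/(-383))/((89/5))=-5423115/34087 + 380 * sqrt(10)/801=-157.60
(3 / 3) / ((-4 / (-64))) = 16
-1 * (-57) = 57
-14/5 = -2.80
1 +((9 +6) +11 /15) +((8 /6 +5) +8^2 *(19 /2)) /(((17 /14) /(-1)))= -489.19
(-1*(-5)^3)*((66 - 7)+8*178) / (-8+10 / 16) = -1483000 / 59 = -25135.59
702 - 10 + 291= 983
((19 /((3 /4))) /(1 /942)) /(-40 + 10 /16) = -190912 /315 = -606.07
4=4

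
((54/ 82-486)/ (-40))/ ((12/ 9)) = 59697/ 6560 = 9.10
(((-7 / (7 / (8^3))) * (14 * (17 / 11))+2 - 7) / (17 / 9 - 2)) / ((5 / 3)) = 3291597 / 55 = 59847.22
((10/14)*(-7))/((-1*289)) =5/289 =0.02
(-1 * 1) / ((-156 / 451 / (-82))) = -18491 / 78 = -237.06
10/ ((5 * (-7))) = -2/ 7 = -0.29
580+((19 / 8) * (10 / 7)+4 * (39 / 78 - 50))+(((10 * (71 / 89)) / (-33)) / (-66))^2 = 101367207009331 / 263023046748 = 385.39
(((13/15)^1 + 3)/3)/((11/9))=58/55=1.05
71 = 71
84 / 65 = 1.29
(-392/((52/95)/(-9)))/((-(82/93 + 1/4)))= -31169880/5473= -5695.21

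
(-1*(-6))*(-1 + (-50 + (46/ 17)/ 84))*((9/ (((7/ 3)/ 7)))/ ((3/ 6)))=-1965114/ 119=-16513.56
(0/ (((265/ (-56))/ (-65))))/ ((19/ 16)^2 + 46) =0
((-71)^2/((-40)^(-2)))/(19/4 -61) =-1290496/9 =-143388.44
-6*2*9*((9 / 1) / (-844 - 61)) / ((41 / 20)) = 0.52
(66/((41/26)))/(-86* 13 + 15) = -1716/45223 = -0.04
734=734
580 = 580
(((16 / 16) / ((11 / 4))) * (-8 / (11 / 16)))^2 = 17.90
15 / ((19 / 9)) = 135 / 19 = 7.11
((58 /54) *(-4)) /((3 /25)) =-2900 /81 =-35.80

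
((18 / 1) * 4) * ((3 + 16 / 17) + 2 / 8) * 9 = 46170 / 17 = 2715.88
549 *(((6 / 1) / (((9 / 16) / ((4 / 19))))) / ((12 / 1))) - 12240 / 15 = -13552 / 19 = -713.26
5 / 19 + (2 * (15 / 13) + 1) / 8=1337 / 1976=0.68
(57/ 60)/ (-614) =-19/ 12280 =-0.00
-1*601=-601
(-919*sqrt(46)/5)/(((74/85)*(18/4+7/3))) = -46869*sqrt(46)/1517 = -209.55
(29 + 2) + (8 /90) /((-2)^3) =2789 /90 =30.99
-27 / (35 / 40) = -216 / 7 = -30.86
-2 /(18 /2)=-2 /9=-0.22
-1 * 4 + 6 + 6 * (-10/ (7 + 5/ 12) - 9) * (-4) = 22282/ 89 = 250.36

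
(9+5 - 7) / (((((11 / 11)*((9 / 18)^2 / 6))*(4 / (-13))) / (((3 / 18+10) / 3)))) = -1850.33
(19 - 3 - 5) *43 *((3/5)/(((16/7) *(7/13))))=18447/80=230.59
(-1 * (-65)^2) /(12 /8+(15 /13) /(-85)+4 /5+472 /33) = -308129250 /1209869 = -254.68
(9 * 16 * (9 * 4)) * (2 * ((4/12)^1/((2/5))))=8640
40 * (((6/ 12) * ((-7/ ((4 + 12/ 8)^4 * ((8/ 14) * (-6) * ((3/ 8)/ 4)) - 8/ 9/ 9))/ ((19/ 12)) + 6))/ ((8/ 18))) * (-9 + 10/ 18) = -24404234280/ 10676873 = -2285.71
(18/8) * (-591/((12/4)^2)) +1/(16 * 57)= -134747/912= -147.75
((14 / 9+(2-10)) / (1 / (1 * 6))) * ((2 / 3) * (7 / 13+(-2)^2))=-13688 / 117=-116.99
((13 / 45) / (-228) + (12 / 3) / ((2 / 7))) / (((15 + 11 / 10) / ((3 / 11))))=13057 / 55062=0.24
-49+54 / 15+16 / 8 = -217 / 5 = -43.40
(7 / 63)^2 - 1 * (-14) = 1135 / 81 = 14.01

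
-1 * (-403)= 403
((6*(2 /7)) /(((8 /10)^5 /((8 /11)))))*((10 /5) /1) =9375 /1232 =7.61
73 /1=73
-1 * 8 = -8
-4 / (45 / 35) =-28 / 9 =-3.11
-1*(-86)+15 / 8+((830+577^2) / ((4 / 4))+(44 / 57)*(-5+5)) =2670775 / 8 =333846.88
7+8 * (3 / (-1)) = -17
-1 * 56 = -56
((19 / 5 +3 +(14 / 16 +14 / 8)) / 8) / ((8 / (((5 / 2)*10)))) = 1885 / 512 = 3.68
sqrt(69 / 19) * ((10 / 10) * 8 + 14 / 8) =18.58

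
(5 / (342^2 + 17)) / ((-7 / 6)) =-30 / 818867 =-0.00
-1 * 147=-147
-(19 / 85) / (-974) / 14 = 19 / 1159060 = 0.00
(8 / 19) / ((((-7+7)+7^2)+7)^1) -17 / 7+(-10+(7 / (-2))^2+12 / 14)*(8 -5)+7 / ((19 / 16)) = 6807 / 532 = 12.80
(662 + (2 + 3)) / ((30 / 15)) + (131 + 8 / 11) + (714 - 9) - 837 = 7331 / 22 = 333.23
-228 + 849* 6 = 4866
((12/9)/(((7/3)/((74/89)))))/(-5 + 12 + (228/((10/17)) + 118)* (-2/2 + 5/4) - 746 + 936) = 1480/1007391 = 0.00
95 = 95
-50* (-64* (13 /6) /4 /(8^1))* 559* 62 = 22527700 /3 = 7509233.33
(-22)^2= 484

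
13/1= 13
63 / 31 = 2.03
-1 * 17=-17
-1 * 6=-6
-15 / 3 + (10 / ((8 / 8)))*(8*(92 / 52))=1775 / 13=136.54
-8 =-8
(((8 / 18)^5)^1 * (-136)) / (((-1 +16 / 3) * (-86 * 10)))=34816 / 55013985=0.00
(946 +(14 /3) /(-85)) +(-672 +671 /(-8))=387743 /2040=190.07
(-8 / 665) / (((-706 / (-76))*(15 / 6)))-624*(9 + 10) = -732404432 / 61775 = -11856.00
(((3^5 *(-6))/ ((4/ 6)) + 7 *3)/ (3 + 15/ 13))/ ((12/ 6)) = -4693/ 18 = -260.72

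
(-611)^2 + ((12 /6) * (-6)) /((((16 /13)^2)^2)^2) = 400847924285341 /1073741824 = 373318.72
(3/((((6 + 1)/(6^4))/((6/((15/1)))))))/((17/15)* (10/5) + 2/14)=92.21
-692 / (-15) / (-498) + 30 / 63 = 0.38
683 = 683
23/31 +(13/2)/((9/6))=472/93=5.08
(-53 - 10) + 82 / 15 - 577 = -9518 / 15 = -634.53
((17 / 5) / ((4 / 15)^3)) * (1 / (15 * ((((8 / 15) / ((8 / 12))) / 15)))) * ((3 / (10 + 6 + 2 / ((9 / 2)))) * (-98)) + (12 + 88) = -74012725 / 18944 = -3906.92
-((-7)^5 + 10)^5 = 1337083751086682003757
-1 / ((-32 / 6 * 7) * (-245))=-3 / 27440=-0.00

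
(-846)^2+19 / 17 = 12167191 / 17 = 715717.12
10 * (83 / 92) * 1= 415 / 46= 9.02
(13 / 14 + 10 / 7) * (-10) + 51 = 192 / 7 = 27.43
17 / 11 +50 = 567 / 11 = 51.55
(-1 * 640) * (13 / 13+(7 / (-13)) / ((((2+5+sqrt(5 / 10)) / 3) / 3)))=-242560 / 1261 - 40320 * sqrt(2) / 1261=-237.57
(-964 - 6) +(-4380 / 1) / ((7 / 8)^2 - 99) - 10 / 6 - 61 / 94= -1644801151 / 1772934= -927.73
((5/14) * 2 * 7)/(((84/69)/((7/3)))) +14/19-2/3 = 2201/228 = 9.65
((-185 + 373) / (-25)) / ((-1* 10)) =94 / 125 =0.75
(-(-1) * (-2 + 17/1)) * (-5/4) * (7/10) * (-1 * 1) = 105/8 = 13.12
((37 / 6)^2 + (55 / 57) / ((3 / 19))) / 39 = 1589 / 1404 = 1.13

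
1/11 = 0.09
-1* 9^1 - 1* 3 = -12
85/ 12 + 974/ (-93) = -3.39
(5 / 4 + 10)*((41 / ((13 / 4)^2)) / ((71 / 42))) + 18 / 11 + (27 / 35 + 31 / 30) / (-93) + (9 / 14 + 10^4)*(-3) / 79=-5124824168771 / 14545847745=-352.32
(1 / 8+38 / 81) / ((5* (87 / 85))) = 6545 / 56376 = 0.12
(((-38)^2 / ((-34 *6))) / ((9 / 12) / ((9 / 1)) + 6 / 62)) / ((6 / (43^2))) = -41384318 / 3417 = -12111.30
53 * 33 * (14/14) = 1749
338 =338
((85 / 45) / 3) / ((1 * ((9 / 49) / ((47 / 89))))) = 39151 / 21627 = 1.81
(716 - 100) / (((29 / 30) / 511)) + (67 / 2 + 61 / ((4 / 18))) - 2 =325936.34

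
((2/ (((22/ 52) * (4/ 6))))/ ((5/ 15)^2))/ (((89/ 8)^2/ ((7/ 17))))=314496/ 1481227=0.21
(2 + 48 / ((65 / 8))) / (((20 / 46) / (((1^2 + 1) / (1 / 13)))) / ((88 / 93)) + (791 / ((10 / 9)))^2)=0.00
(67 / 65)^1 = 67 / 65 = 1.03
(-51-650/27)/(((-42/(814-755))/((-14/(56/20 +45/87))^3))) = -71460465086500/9014055921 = -7927.67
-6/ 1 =-6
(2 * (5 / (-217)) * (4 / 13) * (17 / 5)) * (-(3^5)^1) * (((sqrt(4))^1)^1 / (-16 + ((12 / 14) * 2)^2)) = -28917 / 16120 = -1.79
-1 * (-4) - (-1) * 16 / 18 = 44 / 9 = 4.89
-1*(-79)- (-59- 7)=145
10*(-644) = -6440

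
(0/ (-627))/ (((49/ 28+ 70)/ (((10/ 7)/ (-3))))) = 0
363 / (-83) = -363 / 83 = -4.37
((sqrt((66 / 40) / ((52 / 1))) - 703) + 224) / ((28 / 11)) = -5269 / 28 + 11 * sqrt(2145) / 7280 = -188.11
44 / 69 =0.64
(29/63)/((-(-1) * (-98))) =-29/6174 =-0.00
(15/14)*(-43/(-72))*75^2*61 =24590625/112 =219559.15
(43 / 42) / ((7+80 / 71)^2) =216763 / 13983018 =0.02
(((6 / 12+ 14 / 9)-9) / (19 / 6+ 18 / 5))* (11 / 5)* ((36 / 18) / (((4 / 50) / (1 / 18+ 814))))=-503696875 / 10962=-45949.36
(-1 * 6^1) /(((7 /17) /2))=-204 /7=-29.14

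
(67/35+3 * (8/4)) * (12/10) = 1662/175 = 9.50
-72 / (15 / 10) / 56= -6 / 7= -0.86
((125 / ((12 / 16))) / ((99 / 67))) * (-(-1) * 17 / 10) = 56950 / 297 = 191.75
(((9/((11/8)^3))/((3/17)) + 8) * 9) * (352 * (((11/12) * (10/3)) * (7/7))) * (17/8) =6249200/11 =568109.09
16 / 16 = 1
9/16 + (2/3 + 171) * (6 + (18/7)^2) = 2165.66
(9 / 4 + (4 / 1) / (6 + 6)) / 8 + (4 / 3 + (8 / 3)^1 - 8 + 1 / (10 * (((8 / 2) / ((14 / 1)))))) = -1597 / 480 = -3.33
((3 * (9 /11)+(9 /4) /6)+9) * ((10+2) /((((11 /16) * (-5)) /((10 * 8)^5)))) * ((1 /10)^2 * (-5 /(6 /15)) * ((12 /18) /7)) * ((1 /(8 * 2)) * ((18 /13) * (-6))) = -9210101760000 /11011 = -836445532.65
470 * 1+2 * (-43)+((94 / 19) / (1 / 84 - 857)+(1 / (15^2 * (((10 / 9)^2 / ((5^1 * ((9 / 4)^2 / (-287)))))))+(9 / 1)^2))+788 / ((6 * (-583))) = 2552737650694626187 / 5492491193112000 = 464.77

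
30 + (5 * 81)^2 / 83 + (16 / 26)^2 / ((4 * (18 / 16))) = 2006.29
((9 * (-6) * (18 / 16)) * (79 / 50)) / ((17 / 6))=-57591 / 1700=-33.88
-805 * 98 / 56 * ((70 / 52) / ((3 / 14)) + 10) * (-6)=3578225 / 26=137624.04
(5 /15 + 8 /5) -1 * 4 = -31 /15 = -2.07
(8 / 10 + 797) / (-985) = -3989 / 4925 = -0.81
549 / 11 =49.91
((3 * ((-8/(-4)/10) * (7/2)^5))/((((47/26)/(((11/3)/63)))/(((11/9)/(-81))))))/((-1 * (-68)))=-3776773/1677516480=-0.00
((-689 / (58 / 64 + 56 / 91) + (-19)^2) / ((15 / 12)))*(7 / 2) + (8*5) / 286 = -116274922 / 452595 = -256.91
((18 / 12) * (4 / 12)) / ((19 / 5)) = 0.13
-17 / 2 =-8.50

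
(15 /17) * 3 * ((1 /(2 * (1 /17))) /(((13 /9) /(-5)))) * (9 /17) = -18225 /442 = -41.23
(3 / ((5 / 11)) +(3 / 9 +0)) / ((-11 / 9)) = -312 / 55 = -5.67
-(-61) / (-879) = -61 / 879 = -0.07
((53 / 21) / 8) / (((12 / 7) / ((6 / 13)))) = 53 / 624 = 0.08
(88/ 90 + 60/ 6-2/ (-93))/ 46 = 7672/ 32085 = 0.24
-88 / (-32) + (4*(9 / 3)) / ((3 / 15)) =62.75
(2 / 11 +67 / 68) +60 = 45753 / 748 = 61.17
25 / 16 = 1.56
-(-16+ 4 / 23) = 364 / 23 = 15.83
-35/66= -0.53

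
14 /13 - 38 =-480 /13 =-36.92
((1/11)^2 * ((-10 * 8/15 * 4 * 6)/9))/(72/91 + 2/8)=-46592/412731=-0.11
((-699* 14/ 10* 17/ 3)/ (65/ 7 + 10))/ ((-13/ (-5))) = -194089/ 1755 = -110.59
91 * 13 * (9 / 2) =10647 / 2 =5323.50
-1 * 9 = -9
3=3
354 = 354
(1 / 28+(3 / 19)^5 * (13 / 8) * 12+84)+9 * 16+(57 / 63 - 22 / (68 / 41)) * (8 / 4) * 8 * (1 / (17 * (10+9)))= 13670488845131 / 60109779324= 227.43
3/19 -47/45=-758/855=-0.89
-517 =-517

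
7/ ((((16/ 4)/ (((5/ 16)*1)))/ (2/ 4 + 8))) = 4.65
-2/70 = -1/35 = -0.03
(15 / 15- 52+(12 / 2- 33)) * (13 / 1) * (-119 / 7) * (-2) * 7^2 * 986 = -1665673464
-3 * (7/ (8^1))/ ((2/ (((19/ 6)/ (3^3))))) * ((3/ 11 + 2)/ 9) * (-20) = 0.78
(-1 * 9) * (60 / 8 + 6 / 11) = -1593 / 22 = -72.41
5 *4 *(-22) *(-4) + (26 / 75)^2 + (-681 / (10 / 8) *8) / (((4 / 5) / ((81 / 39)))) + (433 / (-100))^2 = -11157363179 / 1170000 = -9536.21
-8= -8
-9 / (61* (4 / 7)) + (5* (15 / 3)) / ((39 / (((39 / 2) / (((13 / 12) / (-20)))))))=-732819 / 3172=-231.03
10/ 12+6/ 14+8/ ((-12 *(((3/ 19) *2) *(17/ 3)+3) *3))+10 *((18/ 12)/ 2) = 7138/ 819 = 8.72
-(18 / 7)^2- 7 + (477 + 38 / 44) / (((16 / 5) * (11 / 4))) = 1930029 / 47432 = 40.69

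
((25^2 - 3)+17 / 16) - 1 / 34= 169465 / 272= 623.03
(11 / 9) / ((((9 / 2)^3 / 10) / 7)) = 6160 / 6561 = 0.94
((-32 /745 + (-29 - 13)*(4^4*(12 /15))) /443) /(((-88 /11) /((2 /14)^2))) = 801028 /16171715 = 0.05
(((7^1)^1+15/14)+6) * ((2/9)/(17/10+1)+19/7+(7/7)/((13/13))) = 636113/11907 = 53.42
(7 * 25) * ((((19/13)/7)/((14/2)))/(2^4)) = 475/1456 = 0.33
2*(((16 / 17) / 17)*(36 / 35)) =1152 / 10115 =0.11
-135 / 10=-27 / 2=-13.50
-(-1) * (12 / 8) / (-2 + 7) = 3 / 10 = 0.30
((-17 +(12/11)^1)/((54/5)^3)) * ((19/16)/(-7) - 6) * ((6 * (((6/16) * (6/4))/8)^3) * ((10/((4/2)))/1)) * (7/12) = 75578125/159450660864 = 0.00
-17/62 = -0.27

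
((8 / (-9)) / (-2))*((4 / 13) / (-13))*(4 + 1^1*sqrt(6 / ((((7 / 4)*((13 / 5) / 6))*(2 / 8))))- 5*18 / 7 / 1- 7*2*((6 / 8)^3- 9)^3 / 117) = -0.76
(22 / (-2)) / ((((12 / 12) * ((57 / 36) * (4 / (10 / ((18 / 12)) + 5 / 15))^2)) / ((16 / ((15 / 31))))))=-66836 / 95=-703.54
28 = 28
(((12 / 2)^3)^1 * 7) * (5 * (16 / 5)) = 24192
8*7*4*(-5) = -1120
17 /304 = 0.06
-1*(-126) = 126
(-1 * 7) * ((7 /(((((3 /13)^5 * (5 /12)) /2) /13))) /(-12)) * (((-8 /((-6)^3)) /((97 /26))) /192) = 3074677333 /152740080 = 20.13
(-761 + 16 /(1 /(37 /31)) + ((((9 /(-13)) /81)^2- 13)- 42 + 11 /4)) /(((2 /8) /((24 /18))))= -5392096604 /1273077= -4235.48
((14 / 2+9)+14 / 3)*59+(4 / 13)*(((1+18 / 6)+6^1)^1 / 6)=15858 / 13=1219.85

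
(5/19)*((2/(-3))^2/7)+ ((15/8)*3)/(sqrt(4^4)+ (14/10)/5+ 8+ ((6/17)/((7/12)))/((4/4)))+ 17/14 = 147564197/101277144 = 1.46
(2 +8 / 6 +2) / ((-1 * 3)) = -16 / 9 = -1.78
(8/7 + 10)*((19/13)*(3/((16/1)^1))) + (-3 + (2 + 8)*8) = 4483/56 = 80.05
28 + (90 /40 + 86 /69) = 8693 /276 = 31.50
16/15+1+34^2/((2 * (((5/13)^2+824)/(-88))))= -2443579/40965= -59.65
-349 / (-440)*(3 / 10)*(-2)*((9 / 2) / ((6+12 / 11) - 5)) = -9423 / 9200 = -1.02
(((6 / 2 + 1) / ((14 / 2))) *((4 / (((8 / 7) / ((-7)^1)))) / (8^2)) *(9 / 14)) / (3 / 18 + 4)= -27 / 800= -0.03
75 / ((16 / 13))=975 / 16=60.94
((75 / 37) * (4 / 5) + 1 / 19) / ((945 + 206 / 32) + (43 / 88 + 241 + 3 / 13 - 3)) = 2692976 / 1914324537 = 0.00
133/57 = 7/3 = 2.33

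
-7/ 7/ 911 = -1/ 911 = -0.00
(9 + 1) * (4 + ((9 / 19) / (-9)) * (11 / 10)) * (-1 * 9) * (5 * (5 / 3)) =-56175 / 19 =-2956.58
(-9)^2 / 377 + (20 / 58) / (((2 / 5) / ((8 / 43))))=6083 / 16211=0.38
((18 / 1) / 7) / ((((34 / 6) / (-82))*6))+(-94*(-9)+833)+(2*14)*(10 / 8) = 203228 / 119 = 1707.80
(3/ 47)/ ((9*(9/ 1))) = 1/ 1269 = 0.00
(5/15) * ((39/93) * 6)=26/31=0.84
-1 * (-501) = 501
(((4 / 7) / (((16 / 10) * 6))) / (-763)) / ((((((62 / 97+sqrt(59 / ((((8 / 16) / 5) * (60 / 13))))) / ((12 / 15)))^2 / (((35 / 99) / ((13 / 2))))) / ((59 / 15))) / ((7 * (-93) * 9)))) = 1993433470860592 / 4033014832126987135- 3311849371328 * sqrt(4602) / 4033014832126987135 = 0.00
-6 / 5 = -1.20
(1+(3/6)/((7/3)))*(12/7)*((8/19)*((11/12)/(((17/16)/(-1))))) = -704/931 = -0.76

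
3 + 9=12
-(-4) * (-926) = -3704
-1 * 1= -1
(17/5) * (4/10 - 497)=-42211/25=-1688.44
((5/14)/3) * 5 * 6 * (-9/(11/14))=-450/11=-40.91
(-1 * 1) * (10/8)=-5/4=-1.25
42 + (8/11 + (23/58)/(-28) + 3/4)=776425/17864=43.46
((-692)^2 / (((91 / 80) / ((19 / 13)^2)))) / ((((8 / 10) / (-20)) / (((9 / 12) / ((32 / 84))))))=-97239321000 / 2197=-44260045.97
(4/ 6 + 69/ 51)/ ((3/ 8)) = 824/ 153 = 5.39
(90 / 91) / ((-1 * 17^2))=-90 / 26299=-0.00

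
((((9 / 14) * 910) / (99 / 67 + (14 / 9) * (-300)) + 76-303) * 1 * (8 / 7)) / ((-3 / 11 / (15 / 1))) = 9390817040 / 654521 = 14347.62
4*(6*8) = 192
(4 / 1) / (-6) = -2 / 3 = -0.67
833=833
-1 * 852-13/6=-5125/6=-854.17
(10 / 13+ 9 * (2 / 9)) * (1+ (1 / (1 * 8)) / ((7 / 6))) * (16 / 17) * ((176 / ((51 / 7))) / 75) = 87296 / 93925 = 0.93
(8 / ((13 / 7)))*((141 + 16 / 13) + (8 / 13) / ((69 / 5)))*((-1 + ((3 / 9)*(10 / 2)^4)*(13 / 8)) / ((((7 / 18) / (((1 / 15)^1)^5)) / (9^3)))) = 477165102 / 934375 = 510.68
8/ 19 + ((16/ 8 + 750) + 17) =14619/ 19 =769.42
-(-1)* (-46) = -46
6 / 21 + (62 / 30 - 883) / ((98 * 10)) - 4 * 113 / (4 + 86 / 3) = -106207 / 7350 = -14.45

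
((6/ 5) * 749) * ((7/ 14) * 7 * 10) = 31458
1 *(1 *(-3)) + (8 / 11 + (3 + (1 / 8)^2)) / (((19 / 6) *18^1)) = -117749 / 40128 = -2.93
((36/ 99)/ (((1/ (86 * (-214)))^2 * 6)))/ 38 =338707216/ 627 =540202.90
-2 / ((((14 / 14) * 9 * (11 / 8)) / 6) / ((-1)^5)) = 32 / 33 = 0.97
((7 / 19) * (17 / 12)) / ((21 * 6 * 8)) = 17 / 32832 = 0.00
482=482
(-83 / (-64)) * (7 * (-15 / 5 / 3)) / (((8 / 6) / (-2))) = 1743 / 128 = 13.62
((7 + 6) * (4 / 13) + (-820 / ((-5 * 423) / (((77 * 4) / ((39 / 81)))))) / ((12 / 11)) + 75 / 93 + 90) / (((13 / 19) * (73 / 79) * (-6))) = -3052972459 / 35950018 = -84.92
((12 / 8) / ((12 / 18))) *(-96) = -216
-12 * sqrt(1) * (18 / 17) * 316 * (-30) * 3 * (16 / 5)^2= 314523648 / 85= 3700278.21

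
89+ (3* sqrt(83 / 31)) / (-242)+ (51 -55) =84.98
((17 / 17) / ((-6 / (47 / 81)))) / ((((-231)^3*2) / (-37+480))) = 20821 / 11981252052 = 0.00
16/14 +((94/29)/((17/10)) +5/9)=111971/31059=3.61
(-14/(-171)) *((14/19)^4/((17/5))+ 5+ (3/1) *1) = 83606768/126281049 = 0.66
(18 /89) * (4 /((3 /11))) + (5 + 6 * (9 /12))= 2219 /178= 12.47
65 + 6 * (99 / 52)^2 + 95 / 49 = 5875307 / 66248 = 88.69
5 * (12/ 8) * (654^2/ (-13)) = -3207870/ 13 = -246759.23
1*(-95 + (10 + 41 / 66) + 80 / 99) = -16547 / 198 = -83.57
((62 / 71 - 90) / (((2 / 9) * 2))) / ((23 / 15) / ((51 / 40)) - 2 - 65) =2178414 / 714757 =3.05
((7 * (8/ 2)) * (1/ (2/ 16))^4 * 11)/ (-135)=-1261568/ 135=-9344.95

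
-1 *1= -1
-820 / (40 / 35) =-717.50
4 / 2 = 2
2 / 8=1 / 4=0.25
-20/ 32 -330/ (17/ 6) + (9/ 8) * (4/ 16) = -63547/ 544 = -116.81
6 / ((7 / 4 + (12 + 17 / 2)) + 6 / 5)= 120 / 469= 0.26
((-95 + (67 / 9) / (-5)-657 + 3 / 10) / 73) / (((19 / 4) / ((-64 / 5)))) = 8676736 / 312075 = 27.80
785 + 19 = 804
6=6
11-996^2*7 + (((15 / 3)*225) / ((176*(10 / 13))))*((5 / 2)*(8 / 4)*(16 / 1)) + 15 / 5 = -152755531 / 22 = -6943433.23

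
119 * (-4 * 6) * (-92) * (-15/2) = -1970640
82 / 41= 2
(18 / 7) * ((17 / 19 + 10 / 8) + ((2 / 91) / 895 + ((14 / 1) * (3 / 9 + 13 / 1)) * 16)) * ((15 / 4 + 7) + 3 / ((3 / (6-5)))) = 7825586610801 / 86657480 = 90304.80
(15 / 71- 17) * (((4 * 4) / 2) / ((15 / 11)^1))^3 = -812314624 / 239625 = -3389.94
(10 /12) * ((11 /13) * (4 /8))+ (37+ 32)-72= -413 /156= -2.65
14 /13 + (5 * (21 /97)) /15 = 1449 /1261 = 1.15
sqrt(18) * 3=9 * sqrt(2)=12.73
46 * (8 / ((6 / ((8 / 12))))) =368 / 9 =40.89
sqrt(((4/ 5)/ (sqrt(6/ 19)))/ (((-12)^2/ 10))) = 3^(3/ 4)* 38^(1/ 4)/ 18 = 0.31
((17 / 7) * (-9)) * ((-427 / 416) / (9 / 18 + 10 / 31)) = 5673 / 208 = 27.27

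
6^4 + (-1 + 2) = 1297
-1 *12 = -12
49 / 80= 0.61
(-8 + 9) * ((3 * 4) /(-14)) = -6 /7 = -0.86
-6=-6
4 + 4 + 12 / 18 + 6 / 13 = 356 / 39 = 9.13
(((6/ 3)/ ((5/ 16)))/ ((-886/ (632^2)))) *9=-57517056/ 2215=-25967.07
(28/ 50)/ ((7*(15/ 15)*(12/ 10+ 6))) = 1/ 90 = 0.01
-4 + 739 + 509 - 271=973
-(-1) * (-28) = -28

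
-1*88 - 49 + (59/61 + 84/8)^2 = -81907/14884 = -5.50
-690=-690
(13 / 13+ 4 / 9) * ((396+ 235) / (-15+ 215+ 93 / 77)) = 631631 / 139437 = 4.53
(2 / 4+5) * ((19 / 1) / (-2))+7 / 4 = -101 / 2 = -50.50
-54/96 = -0.56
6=6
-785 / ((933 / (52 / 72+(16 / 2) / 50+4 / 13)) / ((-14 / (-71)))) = -7650139 / 38752155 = -0.20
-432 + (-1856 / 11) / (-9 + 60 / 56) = -501488 / 1221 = -410.72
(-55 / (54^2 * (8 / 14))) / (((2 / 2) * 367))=-0.00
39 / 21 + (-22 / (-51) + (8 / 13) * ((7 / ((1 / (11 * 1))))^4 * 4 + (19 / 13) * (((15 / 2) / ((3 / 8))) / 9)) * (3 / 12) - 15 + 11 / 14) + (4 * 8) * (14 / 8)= 7830988773151 / 361998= 21632685.19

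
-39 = -39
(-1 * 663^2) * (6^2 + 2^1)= -16703622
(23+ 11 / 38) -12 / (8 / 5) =300 / 19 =15.79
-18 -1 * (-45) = 27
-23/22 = -1.05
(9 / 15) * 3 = 1.80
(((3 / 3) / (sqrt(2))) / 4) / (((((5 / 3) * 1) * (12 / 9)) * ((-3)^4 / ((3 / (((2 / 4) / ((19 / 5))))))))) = 19 * sqrt(2) / 1200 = 0.02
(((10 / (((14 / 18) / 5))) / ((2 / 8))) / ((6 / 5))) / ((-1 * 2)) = -750 / 7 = -107.14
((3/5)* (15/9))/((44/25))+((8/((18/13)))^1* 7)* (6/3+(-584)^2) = 1820795051/132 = 13793901.90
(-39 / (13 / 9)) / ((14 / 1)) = -27 / 14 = -1.93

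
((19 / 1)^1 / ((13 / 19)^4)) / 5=2476099 / 142805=17.34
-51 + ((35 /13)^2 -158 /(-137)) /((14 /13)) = -1077107 /24934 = -43.20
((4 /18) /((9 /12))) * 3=8 /9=0.89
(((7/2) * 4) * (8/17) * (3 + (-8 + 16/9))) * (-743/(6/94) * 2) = 226846816/459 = 494219.64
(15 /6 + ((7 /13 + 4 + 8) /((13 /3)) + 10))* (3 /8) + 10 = 42649 /2704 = 15.77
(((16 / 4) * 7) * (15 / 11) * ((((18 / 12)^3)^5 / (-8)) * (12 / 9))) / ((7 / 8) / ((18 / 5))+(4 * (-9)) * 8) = 4519905705 / 466746368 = 9.68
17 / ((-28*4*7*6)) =-17 / 4704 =-0.00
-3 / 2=-1.50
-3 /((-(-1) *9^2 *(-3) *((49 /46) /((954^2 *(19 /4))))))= 50103.39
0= 0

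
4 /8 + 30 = 61 /2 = 30.50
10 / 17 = 0.59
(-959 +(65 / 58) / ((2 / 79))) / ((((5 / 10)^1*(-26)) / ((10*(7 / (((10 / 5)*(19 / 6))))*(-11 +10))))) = -11141445 / 14326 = -777.71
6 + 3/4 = 27/4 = 6.75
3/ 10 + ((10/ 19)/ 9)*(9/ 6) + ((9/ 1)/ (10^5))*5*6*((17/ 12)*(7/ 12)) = 3556349/ 9120000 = 0.39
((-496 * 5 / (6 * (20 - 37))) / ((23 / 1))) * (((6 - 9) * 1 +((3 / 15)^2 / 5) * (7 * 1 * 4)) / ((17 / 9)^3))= -20911608 / 48024575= -0.44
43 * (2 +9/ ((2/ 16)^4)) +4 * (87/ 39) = 20608210/ 13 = 1585246.92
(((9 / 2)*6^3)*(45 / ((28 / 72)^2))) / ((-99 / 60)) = -94478400 / 539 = -175284.60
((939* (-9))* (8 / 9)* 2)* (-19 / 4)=71364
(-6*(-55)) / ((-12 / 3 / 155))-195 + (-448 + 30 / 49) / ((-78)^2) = -967578223 / 74529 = -12982.57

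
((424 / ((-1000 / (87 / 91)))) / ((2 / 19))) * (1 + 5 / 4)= -788481 / 91000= -8.66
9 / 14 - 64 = -63.36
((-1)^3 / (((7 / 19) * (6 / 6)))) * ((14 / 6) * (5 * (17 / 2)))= -1615 / 6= -269.17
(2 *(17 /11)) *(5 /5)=34 /11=3.09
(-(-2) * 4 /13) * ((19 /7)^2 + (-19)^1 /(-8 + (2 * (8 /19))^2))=6.14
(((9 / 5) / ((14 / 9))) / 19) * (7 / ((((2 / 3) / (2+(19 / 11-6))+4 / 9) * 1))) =3645 / 1292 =2.82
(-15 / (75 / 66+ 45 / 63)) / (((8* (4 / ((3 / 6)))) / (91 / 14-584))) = 88935 / 1216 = 73.14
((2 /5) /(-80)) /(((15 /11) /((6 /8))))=-11 /4000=-0.00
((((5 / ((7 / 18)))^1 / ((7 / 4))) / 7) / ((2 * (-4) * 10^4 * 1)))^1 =-0.00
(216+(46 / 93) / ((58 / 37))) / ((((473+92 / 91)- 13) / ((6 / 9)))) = 53089673 / 169716816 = 0.31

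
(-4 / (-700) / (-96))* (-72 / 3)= 0.00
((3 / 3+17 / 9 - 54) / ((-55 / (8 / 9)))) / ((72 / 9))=92 / 891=0.10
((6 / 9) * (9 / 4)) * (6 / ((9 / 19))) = 19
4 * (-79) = -316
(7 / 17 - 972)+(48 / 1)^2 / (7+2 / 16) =-209375 / 323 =-648.22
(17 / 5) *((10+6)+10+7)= 561 / 5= 112.20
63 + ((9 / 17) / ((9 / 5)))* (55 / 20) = 4339 / 68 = 63.81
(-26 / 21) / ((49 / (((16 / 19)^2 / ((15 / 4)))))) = -26624 / 5572035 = -0.00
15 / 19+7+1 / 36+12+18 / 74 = 507691 / 25308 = 20.06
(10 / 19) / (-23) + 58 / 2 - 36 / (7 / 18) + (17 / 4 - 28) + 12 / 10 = -5270309 / 61180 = -86.14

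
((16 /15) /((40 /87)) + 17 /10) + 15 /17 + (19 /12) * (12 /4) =16409 /1700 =9.65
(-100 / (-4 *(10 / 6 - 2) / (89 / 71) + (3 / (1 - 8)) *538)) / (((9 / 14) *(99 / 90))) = 174440 / 283107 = 0.62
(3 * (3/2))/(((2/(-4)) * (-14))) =9/14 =0.64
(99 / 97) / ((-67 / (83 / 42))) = -2739 / 90986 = -0.03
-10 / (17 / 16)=-160 / 17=-9.41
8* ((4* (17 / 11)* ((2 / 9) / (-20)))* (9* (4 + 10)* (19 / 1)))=-72352 / 55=-1315.49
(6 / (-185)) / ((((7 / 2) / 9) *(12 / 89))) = -801 / 1295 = -0.62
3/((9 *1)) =1/3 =0.33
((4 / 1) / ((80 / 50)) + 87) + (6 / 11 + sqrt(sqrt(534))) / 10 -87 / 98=534^(1 / 4) / 10 + 238957 / 2695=89.15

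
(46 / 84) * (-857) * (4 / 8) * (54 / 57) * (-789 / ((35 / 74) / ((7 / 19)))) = 1726269669 / 12635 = 136626.01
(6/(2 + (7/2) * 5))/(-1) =-0.31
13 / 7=1.86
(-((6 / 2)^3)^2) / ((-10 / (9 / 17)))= 6561 / 170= 38.59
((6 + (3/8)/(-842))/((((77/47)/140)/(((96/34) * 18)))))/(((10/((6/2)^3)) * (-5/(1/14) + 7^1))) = -615409164/551089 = -1116.71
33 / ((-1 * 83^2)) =-0.00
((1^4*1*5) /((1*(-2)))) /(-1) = 2.50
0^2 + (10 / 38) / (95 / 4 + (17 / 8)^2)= 0.01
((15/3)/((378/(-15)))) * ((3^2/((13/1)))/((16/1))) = -0.01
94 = 94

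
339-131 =208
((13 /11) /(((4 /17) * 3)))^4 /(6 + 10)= 2385443281 /4857532416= 0.49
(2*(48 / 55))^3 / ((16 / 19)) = 1050624 / 166375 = 6.31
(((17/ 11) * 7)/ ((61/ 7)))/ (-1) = -833/ 671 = -1.24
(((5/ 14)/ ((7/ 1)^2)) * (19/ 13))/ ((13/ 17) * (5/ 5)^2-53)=-1615/ 7919184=-0.00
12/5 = 2.40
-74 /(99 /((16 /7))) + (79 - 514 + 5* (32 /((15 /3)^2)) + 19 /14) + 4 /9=-428.51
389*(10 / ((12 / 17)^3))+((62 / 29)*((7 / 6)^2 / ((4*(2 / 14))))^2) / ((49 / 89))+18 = 3337449635 / 300672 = 11099.97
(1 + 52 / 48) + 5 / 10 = 31 / 12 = 2.58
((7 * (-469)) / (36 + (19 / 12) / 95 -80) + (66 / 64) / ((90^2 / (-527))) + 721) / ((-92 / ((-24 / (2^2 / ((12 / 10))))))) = 25914099331 / 416208000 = 62.26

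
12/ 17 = 0.71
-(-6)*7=42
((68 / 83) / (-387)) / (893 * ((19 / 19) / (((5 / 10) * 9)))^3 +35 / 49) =-38556 / 191487557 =-0.00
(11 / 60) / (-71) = -11 / 4260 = -0.00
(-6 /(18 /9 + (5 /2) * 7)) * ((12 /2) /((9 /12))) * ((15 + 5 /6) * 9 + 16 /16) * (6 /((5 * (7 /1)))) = -60.55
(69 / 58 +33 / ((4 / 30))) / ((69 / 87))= 7212 / 23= 313.57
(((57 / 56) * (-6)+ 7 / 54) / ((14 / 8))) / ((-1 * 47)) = 4519 / 62181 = 0.07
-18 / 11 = -1.64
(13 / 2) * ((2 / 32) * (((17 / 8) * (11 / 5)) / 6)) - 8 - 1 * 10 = -135809 / 7680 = -17.68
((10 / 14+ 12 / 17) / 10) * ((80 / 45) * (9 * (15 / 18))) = 1.89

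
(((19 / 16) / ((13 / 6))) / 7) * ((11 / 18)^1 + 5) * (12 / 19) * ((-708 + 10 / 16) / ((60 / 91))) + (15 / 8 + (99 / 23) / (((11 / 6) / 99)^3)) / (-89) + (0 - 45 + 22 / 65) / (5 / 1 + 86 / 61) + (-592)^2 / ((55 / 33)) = 35152983689215 / 173716608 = 202358.22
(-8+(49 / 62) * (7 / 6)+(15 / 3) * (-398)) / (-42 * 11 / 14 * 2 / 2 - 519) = 742913 / 205344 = 3.62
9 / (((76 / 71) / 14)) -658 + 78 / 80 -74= -613.31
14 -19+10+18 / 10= 34 / 5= 6.80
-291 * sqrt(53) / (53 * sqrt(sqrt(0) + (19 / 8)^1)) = -582 * sqrt(2014) / 1007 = -25.94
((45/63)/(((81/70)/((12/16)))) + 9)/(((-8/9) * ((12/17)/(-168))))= 60809/24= 2533.71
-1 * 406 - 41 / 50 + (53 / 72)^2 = -52653647 / 129600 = -406.28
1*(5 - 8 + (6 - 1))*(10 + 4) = 28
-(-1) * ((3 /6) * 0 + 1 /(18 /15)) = 5 /6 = 0.83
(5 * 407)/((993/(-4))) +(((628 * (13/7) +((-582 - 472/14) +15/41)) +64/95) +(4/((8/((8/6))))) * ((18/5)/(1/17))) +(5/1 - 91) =2697741367/5414829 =498.21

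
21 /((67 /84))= 1764 /67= 26.33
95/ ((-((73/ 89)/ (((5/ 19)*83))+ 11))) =-3508825/ 407672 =-8.61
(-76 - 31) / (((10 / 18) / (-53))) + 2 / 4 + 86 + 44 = 103383 / 10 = 10338.30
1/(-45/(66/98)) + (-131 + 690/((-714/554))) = -8326582/12495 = -666.39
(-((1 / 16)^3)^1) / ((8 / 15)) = -15 / 32768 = -0.00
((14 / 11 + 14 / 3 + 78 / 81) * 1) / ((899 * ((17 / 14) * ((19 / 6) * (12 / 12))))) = 0.00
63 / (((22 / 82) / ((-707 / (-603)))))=202909 / 737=275.32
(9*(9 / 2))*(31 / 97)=2511 / 194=12.94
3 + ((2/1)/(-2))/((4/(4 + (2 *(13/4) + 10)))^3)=-131.61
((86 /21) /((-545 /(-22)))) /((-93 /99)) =-20812 /118265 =-0.18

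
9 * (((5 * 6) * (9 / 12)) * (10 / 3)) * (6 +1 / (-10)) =7965 / 2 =3982.50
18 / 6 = 3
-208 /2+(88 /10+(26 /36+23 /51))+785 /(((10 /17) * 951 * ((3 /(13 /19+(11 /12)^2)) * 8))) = -997232719141 /10615898880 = -93.94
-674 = -674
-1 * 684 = -684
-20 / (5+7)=-5 / 3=-1.67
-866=-866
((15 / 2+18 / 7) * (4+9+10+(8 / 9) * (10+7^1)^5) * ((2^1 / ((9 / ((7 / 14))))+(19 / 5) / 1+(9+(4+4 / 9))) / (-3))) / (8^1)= -416957125541 / 45360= -9192176.49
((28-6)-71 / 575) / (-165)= -4193 / 31625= -0.13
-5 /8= -0.62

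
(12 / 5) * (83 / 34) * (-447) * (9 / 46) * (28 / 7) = -4006908 / 1955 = -2049.57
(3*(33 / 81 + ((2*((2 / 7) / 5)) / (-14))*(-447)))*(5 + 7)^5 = 741878784 / 245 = 3028076.67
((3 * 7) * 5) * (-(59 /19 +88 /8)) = -28140 /19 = -1481.05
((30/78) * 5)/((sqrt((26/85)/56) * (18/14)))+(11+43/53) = 626/53+350 * sqrt(7735)/1521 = 32.05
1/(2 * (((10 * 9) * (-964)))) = -0.00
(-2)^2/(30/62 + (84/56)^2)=496/339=1.46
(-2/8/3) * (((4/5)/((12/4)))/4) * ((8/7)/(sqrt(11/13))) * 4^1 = -8 * sqrt(143)/3465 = -0.03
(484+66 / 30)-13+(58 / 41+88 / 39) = 3812584 / 7995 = 476.87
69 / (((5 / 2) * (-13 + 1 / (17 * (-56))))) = -2.12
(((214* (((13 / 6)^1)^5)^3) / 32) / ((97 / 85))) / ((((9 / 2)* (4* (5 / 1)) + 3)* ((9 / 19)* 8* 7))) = 8845178242299953263385 / 34203768446615814144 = 258.60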